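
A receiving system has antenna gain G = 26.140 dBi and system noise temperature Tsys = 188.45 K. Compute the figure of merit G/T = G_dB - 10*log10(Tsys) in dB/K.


G/T = 26.140 - 10*log10(188.45) = 26.140 - 22.75196 = 3.388 dB/K

3.388 dB/K


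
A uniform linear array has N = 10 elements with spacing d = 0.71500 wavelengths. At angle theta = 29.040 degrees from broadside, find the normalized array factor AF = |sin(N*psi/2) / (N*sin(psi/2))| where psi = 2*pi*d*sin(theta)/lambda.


psi = 2*pi*0.71500*sin(29.040 deg) = 2.180739 rad
AF = |sin(10*2.180739/2) / (10*sin(2.180739/2))| = 0.1123

0.1123


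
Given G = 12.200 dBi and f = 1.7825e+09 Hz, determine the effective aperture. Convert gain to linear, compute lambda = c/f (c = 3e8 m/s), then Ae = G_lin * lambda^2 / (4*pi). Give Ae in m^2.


lambda = c / f = 3.0000e+08 / 1.7825e+09 = 0.1683029 m
G_linear = 10^(12.200/10) = 16.59587
Ae = G_linear * lambda^2 / (4*pi) = 16.59587 * 0.1683029^2 / (4*pi) = 0.03741 m^2

0.03741 m^2


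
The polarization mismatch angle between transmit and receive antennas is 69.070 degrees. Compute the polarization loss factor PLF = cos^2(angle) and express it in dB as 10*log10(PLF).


PLF_linear = cos^2(69.070 deg) = 0.1276112
PLF_dB = 10 * log10(0.1276112) = -8.941 dB

-8.941 dB


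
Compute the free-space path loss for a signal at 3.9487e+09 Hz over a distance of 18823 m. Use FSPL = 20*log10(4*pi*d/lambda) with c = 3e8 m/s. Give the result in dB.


lambda = c / f = 3.0000e+08 / 3.9487e+09 = 0.07597437 m
FSPL = 20 * log10(4*pi*18823/0.07597437) = 129.9 dB

129.9 dB


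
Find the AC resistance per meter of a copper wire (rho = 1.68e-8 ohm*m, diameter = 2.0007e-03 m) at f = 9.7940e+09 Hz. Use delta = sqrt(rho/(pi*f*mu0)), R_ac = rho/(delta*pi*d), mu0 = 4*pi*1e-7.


delta = sqrt(1.68e-8 / (pi * 9.7940e+09 * 4*pi*1e-7)) = 6.591659e-07 m
R_ac = 1.68e-8 / (6.591659e-07 * pi * 2.0007e-03) = 4.055 ohm/m

4.055 ohm/m


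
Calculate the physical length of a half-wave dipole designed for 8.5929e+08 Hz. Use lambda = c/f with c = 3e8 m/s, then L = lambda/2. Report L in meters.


lambda = c / f = 3.0000e+08 / 8.5929e+08 = 0.3491254 m
L = lambda / 2 = 0.3491254 / 2 = 0.1746 m

0.1746 m


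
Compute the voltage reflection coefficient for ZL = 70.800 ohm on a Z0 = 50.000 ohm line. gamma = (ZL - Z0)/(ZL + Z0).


gamma = (70.800 - 50.000) / (70.800 + 50.000) = 0.1722

0.1722


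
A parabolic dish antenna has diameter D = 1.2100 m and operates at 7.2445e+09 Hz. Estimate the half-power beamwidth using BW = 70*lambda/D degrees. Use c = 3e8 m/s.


lambda = c / f = 3.0000e+08 / 7.2445e+09 = 0.04141073 m
BW = 70 * 0.04141073 / 1.2100 = 2.396 deg

2.396 deg


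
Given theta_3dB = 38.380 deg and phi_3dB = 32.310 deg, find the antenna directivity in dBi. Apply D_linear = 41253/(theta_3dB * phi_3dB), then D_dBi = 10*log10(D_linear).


D_linear = 41253 / (38.380 * 32.310) = 33.26700
D_dBi = 10 * log10(33.26700) = 15.22 dBi

15.22 dBi


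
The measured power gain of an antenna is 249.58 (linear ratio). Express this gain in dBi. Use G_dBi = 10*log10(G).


G_dBi = 10 * log10(249.58) = 23.97 dBi

23.97 dBi


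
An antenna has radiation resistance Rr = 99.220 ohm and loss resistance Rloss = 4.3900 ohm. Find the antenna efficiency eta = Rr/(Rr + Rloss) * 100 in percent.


eta = 99.220 / (99.220 + 4.3900) * 100 = 95.76%

95.76%


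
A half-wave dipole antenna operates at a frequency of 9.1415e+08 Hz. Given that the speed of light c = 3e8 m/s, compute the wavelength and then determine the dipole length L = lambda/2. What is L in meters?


lambda = c / f = 3.0000e+08 / 9.1415e+08 = 0.3281737 m
L = lambda / 2 = 0.3281737 / 2 = 0.1641 m

0.1641 m


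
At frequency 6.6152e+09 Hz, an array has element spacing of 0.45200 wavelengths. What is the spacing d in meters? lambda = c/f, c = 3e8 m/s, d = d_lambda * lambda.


lambda = c / f = 3.0000e+08 / 6.6152e+09 = 0.04535010 m
d = 0.45200 * 0.04535010 = 0.02050 m

0.02050 m


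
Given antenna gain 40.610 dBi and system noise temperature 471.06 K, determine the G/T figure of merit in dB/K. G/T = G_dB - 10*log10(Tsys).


G/T = 40.610 - 10*log10(471.06) = 40.610 - 26.73076 = 13.88 dB/K

13.88 dB/K


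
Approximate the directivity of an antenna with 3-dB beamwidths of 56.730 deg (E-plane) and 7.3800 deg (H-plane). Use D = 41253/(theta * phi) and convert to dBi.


D_linear = 41253 / (56.730 * 7.3800) = 98.53406
D_dBi = 10 * log10(98.53406) = 19.94 dBi

19.94 dBi


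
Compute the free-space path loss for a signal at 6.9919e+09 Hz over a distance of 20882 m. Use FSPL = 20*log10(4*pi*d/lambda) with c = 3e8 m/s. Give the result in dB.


lambda = c / f = 3.0000e+08 / 6.9919e+09 = 0.04290679 m
FSPL = 20 * log10(4*pi*20882/0.04290679) = 135.7 dB

135.7 dB


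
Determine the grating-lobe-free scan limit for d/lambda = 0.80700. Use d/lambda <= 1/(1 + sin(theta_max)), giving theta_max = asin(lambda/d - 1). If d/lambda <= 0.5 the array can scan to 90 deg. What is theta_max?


lambda/d - 1 = 1/0.80700 - 1 = 0.2391574
theta_max = asin(0.2391574) = 13.84 deg

13.84 deg


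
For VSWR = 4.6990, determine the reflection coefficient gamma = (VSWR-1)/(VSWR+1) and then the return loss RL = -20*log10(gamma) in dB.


gamma = (4.6990 - 1) / (4.6990 + 1) = 0.6490612
RL = -20 * log10(0.6490612) = 3.754 dB

3.754 dB


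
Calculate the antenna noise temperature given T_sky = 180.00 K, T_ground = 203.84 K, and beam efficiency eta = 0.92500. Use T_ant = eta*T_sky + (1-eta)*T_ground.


T_ant = 0.92500 * 180.00 + (1 - 0.92500) * 203.84 = 181.8 K

181.8 K


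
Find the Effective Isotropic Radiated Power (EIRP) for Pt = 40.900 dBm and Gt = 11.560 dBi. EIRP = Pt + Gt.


EIRP = Pt + Gt = 40.900 + 11.560 = 52.46 dBm

52.46 dBm


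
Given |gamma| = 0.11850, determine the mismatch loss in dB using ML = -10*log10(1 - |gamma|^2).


ML = -10 * log10(1 - 0.11850^2) = -10 * log10(0.98595775) = 0.06142 dB

0.06142 dB


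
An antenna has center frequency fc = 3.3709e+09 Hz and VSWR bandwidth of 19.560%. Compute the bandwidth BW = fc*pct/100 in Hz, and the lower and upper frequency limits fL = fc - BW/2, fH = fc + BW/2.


BW = 3.3709e+09 * 19.560/100 = 6.593480e+08 Hz
fL = 3.3709e+09 - 6.593480e+08/2 = 3.041e+09 Hz
fH = 3.3709e+09 + 6.593480e+08/2 = 3.701e+09 Hz

BW=6.593e+08 Hz, fL=3.041e+09 Hz, fH=3.701e+09 Hz


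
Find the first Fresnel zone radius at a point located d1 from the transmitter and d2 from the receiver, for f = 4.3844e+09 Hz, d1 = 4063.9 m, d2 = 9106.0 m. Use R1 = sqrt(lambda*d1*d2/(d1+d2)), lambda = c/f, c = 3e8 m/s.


lambda = c / f = 3.0000e+08 / 4.3844e+09 = 0.06842441 m
R1 = sqrt(0.06842441 * 4063.9 * 9106.0 / (4063.9 + 9106.0)) = 13.87 m

13.87 m


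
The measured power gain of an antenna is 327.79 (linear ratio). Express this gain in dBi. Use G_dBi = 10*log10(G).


G_dBi = 10 * log10(327.79) = 25.16 dBi

25.16 dBi


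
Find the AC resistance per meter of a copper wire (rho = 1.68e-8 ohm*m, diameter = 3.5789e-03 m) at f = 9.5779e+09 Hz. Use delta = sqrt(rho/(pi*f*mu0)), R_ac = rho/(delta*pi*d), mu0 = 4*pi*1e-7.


delta = sqrt(1.68e-8 / (pi * 9.5779e+09 * 4*pi*1e-7)) = 6.665606e-07 m
R_ac = 1.68e-8 / (6.665606e-07 * pi * 3.5789e-03) = 2.242 ohm/m

2.242 ohm/m


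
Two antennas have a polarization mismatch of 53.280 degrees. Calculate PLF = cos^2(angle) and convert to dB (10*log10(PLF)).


PLF_linear = cos^2(53.280 deg) = 0.3574904
PLF_dB = 10 * log10(0.3574904) = -4.467 dB

-4.467 dB


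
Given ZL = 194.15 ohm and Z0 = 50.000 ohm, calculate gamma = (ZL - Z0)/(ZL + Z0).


gamma = (194.15 - 50.000) / (194.15 + 50.000) = 0.5904

0.5904


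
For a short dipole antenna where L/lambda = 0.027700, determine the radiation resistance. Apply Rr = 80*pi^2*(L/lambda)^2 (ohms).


Rr = 80 * pi^2 * (0.027700)^2 = 80 * 9.869604 * 7.672900e-04 = 0.6058 ohm

0.6058 ohm


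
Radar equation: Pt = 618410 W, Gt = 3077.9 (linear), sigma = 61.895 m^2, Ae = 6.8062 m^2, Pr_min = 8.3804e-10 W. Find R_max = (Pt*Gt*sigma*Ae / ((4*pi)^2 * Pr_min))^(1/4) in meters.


R^4 = 618410*3077.9*61.895*6.8062 / ((4*pi)^2 * 8.3804e-10) = 6.059082e+18
R_max = 6.059082e+18^0.25 = 49614 m

49614 m


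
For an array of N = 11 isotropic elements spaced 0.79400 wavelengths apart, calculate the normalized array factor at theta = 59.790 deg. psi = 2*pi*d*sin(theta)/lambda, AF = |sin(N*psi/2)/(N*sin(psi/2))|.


psi = 2*pi*0.79400*sin(59.790 deg) = 4.311299 rad
AF = |sin(11*4.311299/2) / (11*sin(4.311299/2))| = 0.1078

0.1078


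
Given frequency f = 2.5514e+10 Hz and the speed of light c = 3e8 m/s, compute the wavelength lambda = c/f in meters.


lambda = c / f = 3.0000e+08 / 2.5514e+10 = 0.01176 m

0.01176 m


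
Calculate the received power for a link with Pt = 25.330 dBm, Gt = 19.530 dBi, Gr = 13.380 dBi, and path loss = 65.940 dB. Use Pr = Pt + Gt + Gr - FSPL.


Pr = 25.330 + 19.530 + 13.380 - 65.940 = -7.70 dBm

-7.70 dBm


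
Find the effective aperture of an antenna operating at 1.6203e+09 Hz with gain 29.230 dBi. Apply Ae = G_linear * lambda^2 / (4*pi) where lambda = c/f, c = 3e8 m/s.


lambda = c / f = 3.0000e+08 / 1.6203e+09 = 0.1851509 m
G_linear = 10^(29.230/10) = 837.5293
Ae = G_linear * lambda^2 / (4*pi) = 837.5293 * 0.1851509^2 / (4*pi) = 2.285 m^2

2.285 m^2


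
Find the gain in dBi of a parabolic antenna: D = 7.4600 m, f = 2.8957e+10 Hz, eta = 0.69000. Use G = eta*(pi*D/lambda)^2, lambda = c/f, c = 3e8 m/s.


lambda = c / f = 3.0000e+08 / 2.8957e+10 = 0.01036019 m
G_linear = 0.69000 * (pi * 7.4600 / 0.01036019)^2 = 3.530946e+06
G_dBi = 10 * log10(3.530946e+06) = 65.48 dBi

65.48 dBi


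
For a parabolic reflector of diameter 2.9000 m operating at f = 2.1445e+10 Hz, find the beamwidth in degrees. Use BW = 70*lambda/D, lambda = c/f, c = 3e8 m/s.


lambda = c / f = 3.0000e+08 / 2.1445e+10 = 0.01398927 m
BW = 70 * 0.01398927 / 2.9000 = 0.3377 deg

0.3377 deg


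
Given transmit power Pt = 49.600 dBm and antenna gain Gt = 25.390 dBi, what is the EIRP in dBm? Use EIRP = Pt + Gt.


EIRP = Pt + Gt = 49.600 + 25.390 = 74.99 dBm

74.99 dBm


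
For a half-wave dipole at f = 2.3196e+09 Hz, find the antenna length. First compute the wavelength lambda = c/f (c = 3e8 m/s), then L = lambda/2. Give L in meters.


lambda = c / f = 3.0000e+08 / 2.3196e+09 = 0.1293326 m
L = lambda / 2 = 0.1293326 / 2 = 0.06467 m

0.06467 m


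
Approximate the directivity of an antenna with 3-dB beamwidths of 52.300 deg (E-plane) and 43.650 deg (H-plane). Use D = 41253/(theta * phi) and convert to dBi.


D_linear = 41253 / (52.300 * 43.650) = 18.07048
D_dBi = 10 * log10(18.07048) = 12.57 dBi

12.57 dBi


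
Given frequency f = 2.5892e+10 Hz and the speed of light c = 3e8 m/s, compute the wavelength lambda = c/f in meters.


lambda = c / f = 3.0000e+08 / 2.5892e+10 = 0.01159 m

0.01159 m


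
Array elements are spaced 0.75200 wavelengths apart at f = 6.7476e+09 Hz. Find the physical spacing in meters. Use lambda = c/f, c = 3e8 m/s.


lambda = c / f = 3.0000e+08 / 6.7476e+09 = 0.04446025 m
d = 0.75200 * 0.04446025 = 0.03343 m

0.03343 m


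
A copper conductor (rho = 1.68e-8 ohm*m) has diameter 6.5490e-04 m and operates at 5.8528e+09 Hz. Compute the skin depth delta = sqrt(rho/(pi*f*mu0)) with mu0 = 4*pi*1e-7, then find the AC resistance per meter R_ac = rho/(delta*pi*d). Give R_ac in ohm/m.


delta = sqrt(1.68e-8 / (pi * 5.8528e+09 * 4*pi*1e-7)) = 8.526935e-07 m
R_ac = 1.68e-8 / (8.526935e-07 * pi * 6.5490e-04) = 9.576 ohm/m

9.576 ohm/m


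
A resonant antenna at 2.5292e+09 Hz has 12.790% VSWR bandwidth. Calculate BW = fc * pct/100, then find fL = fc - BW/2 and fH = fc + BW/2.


BW = 2.5292e+09 * 12.790/100 = 3.234847e+08 Hz
fL = 2.5292e+09 - 3.234847e+08/2 = 2.367e+09 Hz
fH = 2.5292e+09 + 3.234847e+08/2 = 2.691e+09 Hz

BW=3.235e+08 Hz, fL=2.367e+09 Hz, fH=2.691e+09 Hz


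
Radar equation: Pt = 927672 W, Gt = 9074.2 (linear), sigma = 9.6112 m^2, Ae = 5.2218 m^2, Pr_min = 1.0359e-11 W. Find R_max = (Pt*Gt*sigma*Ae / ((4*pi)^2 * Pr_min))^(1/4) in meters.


R^4 = 927672*9074.2*9.6112*5.2218 / ((4*pi)^2 * 1.0359e-11) = 2.582635e+20
R_max = 2.582635e+20^0.25 = 126770 m

126770 m


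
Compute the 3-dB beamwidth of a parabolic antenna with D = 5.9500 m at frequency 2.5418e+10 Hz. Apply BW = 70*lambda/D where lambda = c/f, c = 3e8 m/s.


lambda = c / f = 3.0000e+08 / 2.5418e+10 = 0.01180266 m
BW = 70 * 0.01180266 / 5.9500 = 0.1389 deg

0.1389 deg


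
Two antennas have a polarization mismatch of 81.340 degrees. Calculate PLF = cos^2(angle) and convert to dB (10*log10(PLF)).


PLF_linear = cos^2(81.340 deg) = 0.02267153
PLF_dB = 10 * log10(0.02267153) = -16.45 dB

-16.45 dB


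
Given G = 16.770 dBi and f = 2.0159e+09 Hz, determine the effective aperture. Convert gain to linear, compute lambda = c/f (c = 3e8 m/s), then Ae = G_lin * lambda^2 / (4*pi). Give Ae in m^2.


lambda = c / f = 3.0000e+08 / 2.0159e+09 = 0.1488169 m
G_linear = 10^(16.770/10) = 47.53352
Ae = G_linear * lambda^2 / (4*pi) = 47.53352 * 0.1488169^2 / (4*pi) = 0.08377 m^2

0.08377 m^2


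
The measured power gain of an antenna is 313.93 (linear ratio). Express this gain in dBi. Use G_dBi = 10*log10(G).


G_dBi = 10 * log10(313.93) = 24.97 dBi

24.97 dBi


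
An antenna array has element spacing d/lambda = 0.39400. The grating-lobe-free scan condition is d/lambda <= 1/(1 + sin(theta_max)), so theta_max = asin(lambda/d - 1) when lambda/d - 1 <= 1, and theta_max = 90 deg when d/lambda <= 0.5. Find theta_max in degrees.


lambda/d - 1 = 1/0.39400 - 1 = 1.538071 >= 1
d/lambda <= 0.5, so the array can scan to endfire without grating lobes: theta_max = 90 deg

90 deg


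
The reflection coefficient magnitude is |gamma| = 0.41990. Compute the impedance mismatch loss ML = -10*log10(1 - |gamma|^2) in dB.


ML = -10 * log10(1 - 0.41990^2) = -10 * log10(0.82368399) = 0.8424 dB

0.8424 dB


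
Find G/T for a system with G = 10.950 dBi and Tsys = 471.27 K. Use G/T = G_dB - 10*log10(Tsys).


G/T = 10.950 - 10*log10(471.27) = 10.950 - 26.73270 = -15.78 dB/K

-15.78 dB/K


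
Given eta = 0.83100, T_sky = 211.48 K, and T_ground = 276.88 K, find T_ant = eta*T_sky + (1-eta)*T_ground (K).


T_ant = 0.83100 * 211.48 + (1 - 0.83100) * 276.88 = 222.5 K

222.5 K


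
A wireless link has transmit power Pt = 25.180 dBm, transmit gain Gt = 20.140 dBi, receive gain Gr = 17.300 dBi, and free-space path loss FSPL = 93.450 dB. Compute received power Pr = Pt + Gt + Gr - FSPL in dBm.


Pr = 25.180 + 20.140 + 17.300 - 93.450 = -30.83 dBm

-30.83 dBm


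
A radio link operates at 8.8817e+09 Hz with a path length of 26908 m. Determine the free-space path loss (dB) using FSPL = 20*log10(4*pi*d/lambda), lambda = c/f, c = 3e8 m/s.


lambda = c / f = 3.0000e+08 / 8.8817e+09 = 0.03377732 m
FSPL = 20 * log10(4*pi*26908/0.03377732) = 140.0 dB

140.0 dB


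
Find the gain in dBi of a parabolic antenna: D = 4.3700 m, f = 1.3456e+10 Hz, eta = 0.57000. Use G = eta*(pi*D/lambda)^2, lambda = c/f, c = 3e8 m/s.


lambda = c / f = 3.0000e+08 / 1.3456e+10 = 0.02229489 m
G_linear = 0.57000 * (pi * 4.3700 / 0.02229489)^2 = 216135.8
G_dBi = 10 * log10(216135.8) = 53.35 dBi

53.35 dBi


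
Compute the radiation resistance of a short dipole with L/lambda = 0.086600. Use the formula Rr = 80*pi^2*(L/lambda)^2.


Rr = 80 * pi^2 * (0.086600)^2 = 80 * 9.869604 * 7.499560e-03 = 5.921 ohm

5.921 ohm


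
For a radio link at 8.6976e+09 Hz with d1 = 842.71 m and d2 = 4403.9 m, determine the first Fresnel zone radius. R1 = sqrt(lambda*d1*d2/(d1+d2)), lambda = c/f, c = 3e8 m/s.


lambda = c / f = 3.0000e+08 / 8.6976e+09 = 0.03449227 m
R1 = sqrt(0.03449227 * 842.71 * 4403.9 / (842.71 + 4403.9)) = 4.939 m

4.939 m


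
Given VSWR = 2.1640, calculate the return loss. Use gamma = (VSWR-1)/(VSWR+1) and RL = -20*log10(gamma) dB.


gamma = (2.1640 - 1) / (2.1640 + 1) = 0.3678887
RL = -20 * log10(0.3678887) = 8.686 dB

8.686 dB


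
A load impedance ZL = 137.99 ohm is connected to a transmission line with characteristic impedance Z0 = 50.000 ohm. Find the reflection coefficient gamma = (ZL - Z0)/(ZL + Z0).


gamma = (137.99 - 50.000) / (137.99 + 50.000) = 0.4681

0.4681


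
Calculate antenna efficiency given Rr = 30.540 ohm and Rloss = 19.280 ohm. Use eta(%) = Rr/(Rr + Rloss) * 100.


eta = 30.540 / (30.540 + 19.280) * 100 = 61.30%

61.30%


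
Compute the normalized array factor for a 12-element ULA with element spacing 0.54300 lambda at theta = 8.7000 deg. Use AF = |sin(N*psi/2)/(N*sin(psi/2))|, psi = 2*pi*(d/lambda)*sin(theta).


psi = 2*pi*0.54300*sin(8.7000 deg) = 0.5160671 rad
AF = |sin(12*0.5160671/2) / (12*sin(0.5160671/2))| = 0.01475

0.01475


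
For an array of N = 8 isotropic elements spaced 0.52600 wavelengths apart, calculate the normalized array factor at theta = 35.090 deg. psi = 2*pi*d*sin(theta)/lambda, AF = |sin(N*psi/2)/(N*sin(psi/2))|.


psi = 2*pi*0.52600*sin(35.090 deg) = 1.899895 rad
AF = |sin(8*1.899895/2) / (8*sin(1.899895/2))| = 0.1487

0.1487


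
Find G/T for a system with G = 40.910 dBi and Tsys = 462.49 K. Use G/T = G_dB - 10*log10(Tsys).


G/T = 40.910 - 10*log10(462.49) = 40.910 - 26.65102 = 14.26 dB/K

14.26 dB/K


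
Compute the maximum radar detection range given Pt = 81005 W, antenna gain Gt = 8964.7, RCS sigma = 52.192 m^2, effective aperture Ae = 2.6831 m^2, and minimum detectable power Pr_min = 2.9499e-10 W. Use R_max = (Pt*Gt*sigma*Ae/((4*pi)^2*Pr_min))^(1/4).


R^4 = 81005*8964.7*52.192*2.6831 / ((4*pi)^2 * 2.9499e-10) = 2.183038e+18
R_max = 2.183038e+18^0.25 = 38438 m

38438 m


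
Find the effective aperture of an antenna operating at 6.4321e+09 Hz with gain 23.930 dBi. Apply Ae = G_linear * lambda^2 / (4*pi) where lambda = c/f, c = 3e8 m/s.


lambda = c / f = 3.0000e+08 / 6.4321e+09 = 0.04664107 m
G_linear = 10^(23.930/10) = 247.1724
Ae = G_linear * lambda^2 / (4*pi) = 247.1724 * 0.04664107^2 / (4*pi) = 0.04279 m^2

0.04279 m^2


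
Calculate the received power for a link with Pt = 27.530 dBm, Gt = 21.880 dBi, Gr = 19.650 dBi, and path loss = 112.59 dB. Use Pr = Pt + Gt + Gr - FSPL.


Pr = 27.530 + 21.880 + 19.650 - 112.59 = -43.53 dBm

-43.53 dBm


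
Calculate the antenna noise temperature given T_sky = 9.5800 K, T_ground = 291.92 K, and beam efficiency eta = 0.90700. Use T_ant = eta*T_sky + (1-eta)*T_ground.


T_ant = 0.90700 * 9.5800 + (1 - 0.90700) * 291.92 = 35.84 K

35.84 K


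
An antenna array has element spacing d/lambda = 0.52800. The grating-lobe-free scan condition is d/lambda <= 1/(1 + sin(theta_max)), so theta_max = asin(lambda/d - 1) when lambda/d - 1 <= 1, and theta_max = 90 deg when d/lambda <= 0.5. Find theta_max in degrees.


lambda/d - 1 = 1/0.52800 - 1 = 0.8939394
theta_max = asin(0.8939394) = 63.37 deg

63.37 deg


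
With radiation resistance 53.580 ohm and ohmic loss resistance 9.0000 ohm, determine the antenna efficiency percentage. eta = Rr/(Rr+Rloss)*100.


eta = 53.580 / (53.580 + 9.0000) * 100 = 85.62%

85.62%


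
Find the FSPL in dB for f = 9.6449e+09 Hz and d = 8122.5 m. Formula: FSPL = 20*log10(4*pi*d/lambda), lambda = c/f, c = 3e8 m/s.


lambda = c / f = 3.0000e+08 / 9.6449e+09 = 0.03110452 m
FSPL = 20 * log10(4*pi*8122.5/0.03110452) = 130.3 dB

130.3 dB


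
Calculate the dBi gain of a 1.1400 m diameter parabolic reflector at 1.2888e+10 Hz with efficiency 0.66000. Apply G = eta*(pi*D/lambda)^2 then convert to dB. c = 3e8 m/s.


lambda = c / f = 3.0000e+08 / 1.2888e+10 = 0.02327747 m
G_linear = 0.66000 * (pi * 1.1400 / 0.02327747)^2 = 15623.63
G_dBi = 10 * log10(15623.63) = 41.94 dBi

41.94 dBi


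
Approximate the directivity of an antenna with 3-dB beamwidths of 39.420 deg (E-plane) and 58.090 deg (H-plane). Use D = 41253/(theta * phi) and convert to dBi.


D_linear = 41253 / (39.420 * 58.090) = 18.01514
D_dBi = 10 * log10(18.01514) = 12.56 dBi

12.56 dBi


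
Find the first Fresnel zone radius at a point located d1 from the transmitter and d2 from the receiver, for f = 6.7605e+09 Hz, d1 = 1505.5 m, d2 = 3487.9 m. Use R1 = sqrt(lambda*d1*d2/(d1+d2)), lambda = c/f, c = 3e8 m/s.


lambda = c / f = 3.0000e+08 / 6.7605e+09 = 0.04437542 m
R1 = sqrt(0.04437542 * 1505.5 * 3487.9 / (1505.5 + 3487.9)) = 6.831 m

6.831 m


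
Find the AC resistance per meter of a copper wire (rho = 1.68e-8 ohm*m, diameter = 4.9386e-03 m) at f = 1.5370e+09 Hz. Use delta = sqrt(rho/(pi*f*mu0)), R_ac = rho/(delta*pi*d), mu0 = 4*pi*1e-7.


delta = sqrt(1.68e-8 / (pi * 1.5370e+09 * 4*pi*1e-7)) = 1.663941e-06 m
R_ac = 1.68e-8 / (1.663941e-06 * pi * 4.9386e-03) = 0.6508 ohm/m

0.6508 ohm/m


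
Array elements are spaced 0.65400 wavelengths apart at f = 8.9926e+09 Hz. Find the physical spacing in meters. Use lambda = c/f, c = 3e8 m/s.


lambda = c / f = 3.0000e+08 / 8.9926e+09 = 0.03336076 m
d = 0.65400 * 0.03336076 = 0.02182 m

0.02182 m


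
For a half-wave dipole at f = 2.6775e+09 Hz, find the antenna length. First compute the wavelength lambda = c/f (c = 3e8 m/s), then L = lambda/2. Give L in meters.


lambda = c / f = 3.0000e+08 / 2.6775e+09 = 0.1120448 m
L = lambda / 2 = 0.1120448 / 2 = 0.05602 m

0.05602 m


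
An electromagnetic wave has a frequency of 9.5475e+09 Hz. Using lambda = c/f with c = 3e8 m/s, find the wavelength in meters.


lambda = c / f = 3.0000e+08 / 9.5475e+09 = 0.03142 m

0.03142 m


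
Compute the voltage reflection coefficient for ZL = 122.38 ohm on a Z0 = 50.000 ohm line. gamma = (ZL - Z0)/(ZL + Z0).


gamma = (122.38 - 50.000) / (122.38 + 50.000) = 0.4199

0.4199


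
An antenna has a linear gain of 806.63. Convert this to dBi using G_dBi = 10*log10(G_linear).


G_dBi = 10 * log10(806.63) = 29.07 dBi

29.07 dBi


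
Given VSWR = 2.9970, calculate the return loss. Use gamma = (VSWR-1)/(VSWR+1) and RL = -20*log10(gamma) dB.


gamma = (2.9970 - 1) / (2.9970 + 1) = 0.4996247
RL = -20 * log10(0.4996247) = 6.027 dB

6.027 dB


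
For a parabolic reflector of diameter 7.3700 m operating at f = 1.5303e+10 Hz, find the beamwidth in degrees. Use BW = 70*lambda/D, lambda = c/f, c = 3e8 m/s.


lambda = c / f = 3.0000e+08 / 1.5303e+10 = 0.01960400 m
BW = 70 * 0.01960400 / 7.3700 = 0.1862 deg

0.1862 deg


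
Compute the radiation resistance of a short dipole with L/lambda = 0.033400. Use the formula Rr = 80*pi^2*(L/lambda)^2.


Rr = 80 * pi^2 * (0.033400)^2 = 80 * 9.869604 * 1.115560e-03 = 0.8808 ohm

0.8808 ohm


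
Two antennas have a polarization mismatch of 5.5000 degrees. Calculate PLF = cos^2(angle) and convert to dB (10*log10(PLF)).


PLF_linear = cos^2(5.5000 deg) = 0.9908136
PLF_dB = 10 * log10(0.9908136) = -0.04008 dB

-0.04008 dB


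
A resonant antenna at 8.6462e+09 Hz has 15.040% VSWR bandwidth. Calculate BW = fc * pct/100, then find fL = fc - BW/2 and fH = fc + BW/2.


BW = 8.6462e+09 * 15.040/100 = 1.300388e+09 Hz
fL = 8.6462e+09 - 1.300388e+09/2 = 7.996e+09 Hz
fH = 8.6462e+09 + 1.300388e+09/2 = 9.296e+09 Hz

BW=1.300e+09 Hz, fL=7.996e+09 Hz, fH=9.296e+09 Hz


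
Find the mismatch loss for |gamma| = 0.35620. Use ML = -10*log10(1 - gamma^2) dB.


ML = -10 * log10(1 - 0.35620^2) = -10 * log10(0.87312156) = 0.5893 dB

0.5893 dB


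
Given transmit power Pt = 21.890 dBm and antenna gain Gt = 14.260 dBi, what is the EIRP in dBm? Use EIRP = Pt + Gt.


EIRP = Pt + Gt = 21.890 + 14.260 = 36.15 dBm

36.15 dBm


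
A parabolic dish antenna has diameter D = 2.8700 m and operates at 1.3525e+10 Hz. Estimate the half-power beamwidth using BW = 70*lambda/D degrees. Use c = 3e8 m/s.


lambda = c / f = 3.0000e+08 / 1.3525e+10 = 0.02218115 m
BW = 70 * 0.02218115 / 2.8700 = 0.5410 deg

0.5410 deg


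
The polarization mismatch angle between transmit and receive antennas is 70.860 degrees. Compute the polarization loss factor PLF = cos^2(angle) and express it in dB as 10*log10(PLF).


PLF_linear = cos^2(70.860 deg) = 0.1075037
PLF_dB = 10 * log10(0.1075037) = -9.686 dB

-9.686 dB


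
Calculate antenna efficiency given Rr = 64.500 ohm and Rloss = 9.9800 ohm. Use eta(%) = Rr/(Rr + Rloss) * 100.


eta = 64.500 / (64.500 + 9.9800) * 100 = 86.60%

86.60%


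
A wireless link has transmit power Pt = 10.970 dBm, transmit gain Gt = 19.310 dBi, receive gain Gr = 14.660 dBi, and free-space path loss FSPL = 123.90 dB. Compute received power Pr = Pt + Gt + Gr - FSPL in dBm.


Pr = 10.970 + 19.310 + 14.660 - 123.90 = -78.96 dBm

-78.96 dBm


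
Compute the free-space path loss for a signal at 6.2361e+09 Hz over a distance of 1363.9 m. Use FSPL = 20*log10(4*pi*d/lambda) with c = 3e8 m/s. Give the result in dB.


lambda = c / f = 3.0000e+08 / 6.2361e+09 = 0.04810699 m
FSPL = 20 * log10(4*pi*1363.9/0.04810699) = 111.0 dB

111.0 dB


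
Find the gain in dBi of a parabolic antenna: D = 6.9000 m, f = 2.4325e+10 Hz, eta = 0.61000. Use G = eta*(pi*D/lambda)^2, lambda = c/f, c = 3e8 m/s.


lambda = c / f = 3.0000e+08 / 2.4325e+10 = 0.01233299 m
G_linear = 0.61000 * (pi * 6.9000 / 0.01233299)^2 = 1.884478e+06
G_dBi = 10 * log10(1.884478e+06) = 62.75 dBi

62.75 dBi


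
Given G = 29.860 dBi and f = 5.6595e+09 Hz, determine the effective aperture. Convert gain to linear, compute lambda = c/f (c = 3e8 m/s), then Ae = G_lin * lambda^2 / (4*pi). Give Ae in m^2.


lambda = c / f = 3.0000e+08 / 5.6595e+09 = 0.05300822 m
G_linear = 10^(29.860/10) = 968.2779
Ae = G_linear * lambda^2 / (4*pi) = 968.2779 * 0.05300822^2 / (4*pi) = 0.2165 m^2

0.2165 m^2


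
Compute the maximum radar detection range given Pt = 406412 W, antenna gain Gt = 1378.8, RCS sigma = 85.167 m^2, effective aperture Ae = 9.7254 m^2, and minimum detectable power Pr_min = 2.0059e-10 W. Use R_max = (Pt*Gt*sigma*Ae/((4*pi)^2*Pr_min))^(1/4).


R^4 = 406412*1378.8*85.167*9.7254 / ((4*pi)^2 * 2.0059e-10) = 1.465270e+19
R_max = 1.465270e+19^0.25 = 61870 m

61870 m


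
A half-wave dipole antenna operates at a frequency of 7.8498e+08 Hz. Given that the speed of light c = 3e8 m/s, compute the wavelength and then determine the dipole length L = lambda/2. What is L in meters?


lambda = c / f = 3.0000e+08 / 7.8498e+08 = 0.3821753 m
L = lambda / 2 = 0.3821753 / 2 = 0.1911 m

0.1911 m


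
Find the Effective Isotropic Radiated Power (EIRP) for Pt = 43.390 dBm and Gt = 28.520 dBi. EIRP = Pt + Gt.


EIRP = Pt + Gt = 43.390 + 28.520 = 71.91 dBm

71.91 dBm


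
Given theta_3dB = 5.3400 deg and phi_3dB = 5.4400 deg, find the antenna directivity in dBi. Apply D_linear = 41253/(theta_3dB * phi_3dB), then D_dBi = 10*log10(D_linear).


D_linear = 41253 / (5.3400 * 5.4400) = 1420.088
D_dBi = 10 * log10(1420.088) = 31.52 dBi

31.52 dBi


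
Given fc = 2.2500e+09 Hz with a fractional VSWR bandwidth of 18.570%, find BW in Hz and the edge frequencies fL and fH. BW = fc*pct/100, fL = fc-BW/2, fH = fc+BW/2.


BW = 2.2500e+09 * 18.570/100 = 4.178250e+08 Hz
fL = 2.2500e+09 - 4.178250e+08/2 = 2.041e+09 Hz
fH = 2.2500e+09 + 4.178250e+08/2 = 2.459e+09 Hz

BW=4.178e+08 Hz, fL=2.041e+09 Hz, fH=2.459e+09 Hz


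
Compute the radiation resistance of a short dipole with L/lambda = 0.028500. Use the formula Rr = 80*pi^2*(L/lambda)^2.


Rr = 80 * pi^2 * (0.028500)^2 = 80 * 9.869604 * 8.122500e-04 = 0.6413 ohm

0.6413 ohm


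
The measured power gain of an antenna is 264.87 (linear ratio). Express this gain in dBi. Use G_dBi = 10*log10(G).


G_dBi = 10 * log10(264.87) = 24.23 dBi

24.23 dBi


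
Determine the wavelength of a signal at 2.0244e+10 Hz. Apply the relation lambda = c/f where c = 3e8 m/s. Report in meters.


lambda = c / f = 3.0000e+08 / 2.0244e+10 = 0.01482 m

0.01482 m


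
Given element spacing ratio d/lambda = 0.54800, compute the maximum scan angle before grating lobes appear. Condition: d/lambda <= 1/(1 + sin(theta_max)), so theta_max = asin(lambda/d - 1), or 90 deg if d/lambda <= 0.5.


lambda/d - 1 = 1/0.54800 - 1 = 0.8248175
theta_max = asin(0.8248175) = 55.57 deg

55.57 deg


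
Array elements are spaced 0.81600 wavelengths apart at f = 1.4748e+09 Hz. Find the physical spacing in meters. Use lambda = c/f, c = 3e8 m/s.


lambda = c / f = 3.0000e+08 / 1.4748e+09 = 0.2034174 m
d = 0.81600 * 0.2034174 = 0.1660 m

0.1660 m


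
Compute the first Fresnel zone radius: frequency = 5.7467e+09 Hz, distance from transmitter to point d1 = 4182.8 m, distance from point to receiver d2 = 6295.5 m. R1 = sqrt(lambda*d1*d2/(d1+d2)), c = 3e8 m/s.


lambda = c / f = 3.0000e+08 / 5.7467e+09 = 0.05220387 m
R1 = sqrt(0.05220387 * 4182.8 * 6295.5 / (4182.8 + 6295.5)) = 11.45 m

11.45 m


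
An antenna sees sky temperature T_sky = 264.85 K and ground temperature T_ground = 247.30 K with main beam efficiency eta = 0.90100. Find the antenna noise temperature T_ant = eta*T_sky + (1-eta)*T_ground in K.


T_ant = 0.90100 * 264.85 + (1 - 0.90100) * 247.30 = 263.1 K

263.1 K


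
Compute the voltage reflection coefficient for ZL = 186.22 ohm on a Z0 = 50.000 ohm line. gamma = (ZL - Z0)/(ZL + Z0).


gamma = (186.22 - 50.000) / (186.22 + 50.000) = 0.5767

0.5767


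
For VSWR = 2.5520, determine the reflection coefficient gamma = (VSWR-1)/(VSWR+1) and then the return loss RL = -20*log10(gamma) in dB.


gamma = (2.5520 - 1) / (2.5520 + 1) = 0.4369369
RL = -20 * log10(0.4369369) = 7.192 dB

7.192 dB


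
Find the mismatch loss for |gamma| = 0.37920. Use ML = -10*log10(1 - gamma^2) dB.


ML = -10 * log10(1 - 0.37920^2) = -10 * log10(0.85620736) = 0.6742 dB

0.6742 dB


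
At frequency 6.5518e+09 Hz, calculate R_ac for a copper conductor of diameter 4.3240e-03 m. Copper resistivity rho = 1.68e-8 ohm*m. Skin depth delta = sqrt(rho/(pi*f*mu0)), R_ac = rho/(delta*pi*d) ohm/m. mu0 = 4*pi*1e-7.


delta = sqrt(1.68e-8 / (pi * 6.5518e+09 * 4*pi*1e-7)) = 8.059247e-07 m
R_ac = 1.68e-8 / (8.059247e-07 * pi * 4.3240e-03) = 1.535 ohm/m

1.535 ohm/m


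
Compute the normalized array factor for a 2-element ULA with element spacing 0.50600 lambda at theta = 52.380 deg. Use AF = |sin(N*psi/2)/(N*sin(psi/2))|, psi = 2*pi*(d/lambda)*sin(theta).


psi = 2*pi*0.50600*sin(52.380 deg) = 2.518243 rad
AF = |sin(2*2.518243/2) / (2*sin(2.518243/2))| = 0.3067

0.3067


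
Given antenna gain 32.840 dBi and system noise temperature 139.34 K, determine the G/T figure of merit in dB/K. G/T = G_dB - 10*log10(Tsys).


G/T = 32.840 - 10*log10(139.34) = 32.840 - 21.44076 = 11.40 dB/K

11.40 dB/K


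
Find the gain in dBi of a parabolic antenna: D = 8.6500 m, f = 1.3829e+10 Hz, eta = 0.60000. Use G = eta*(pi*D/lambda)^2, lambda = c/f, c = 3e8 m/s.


lambda = c / f = 3.0000e+08 / 1.3829e+10 = 0.02169354 m
G_linear = 0.60000 * (pi * 8.6500 / 0.02169354)^2 = 941504.4
G_dBi = 10 * log10(941504.4) = 59.74 dBi

59.74 dBi


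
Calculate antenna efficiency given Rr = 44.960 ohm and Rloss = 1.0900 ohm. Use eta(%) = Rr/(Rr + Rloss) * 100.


eta = 44.960 / (44.960 + 1.0900) * 100 = 97.63%

97.63%


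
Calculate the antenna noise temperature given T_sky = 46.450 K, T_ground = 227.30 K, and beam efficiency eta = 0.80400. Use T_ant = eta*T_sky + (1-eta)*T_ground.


T_ant = 0.80400 * 46.450 + (1 - 0.80400) * 227.30 = 81.90 K

81.90 K


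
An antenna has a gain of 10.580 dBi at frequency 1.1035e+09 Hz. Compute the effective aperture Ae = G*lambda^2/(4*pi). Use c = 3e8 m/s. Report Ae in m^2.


lambda = c / f = 3.0000e+08 / 1.1035e+09 = 0.2718623 m
G_linear = 10^(10.580/10) = 11.42878
Ae = G_linear * lambda^2 / (4*pi) = 11.42878 * 0.2718623^2 / (4*pi) = 0.06722 m^2

0.06722 m^2


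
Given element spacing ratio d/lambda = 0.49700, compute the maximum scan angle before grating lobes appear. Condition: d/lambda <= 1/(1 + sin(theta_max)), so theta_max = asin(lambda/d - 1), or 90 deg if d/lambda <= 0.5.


lambda/d - 1 = 1/0.49700 - 1 = 1.012072 >= 1
d/lambda <= 0.5, so the array can scan to endfire without grating lobes: theta_max = 90 deg

90 deg


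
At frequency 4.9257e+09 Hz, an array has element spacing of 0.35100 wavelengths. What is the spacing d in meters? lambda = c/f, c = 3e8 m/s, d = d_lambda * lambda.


lambda = c / f = 3.0000e+08 / 4.9257e+09 = 0.06090505 m
d = 0.35100 * 0.06090505 = 0.02138 m

0.02138 m


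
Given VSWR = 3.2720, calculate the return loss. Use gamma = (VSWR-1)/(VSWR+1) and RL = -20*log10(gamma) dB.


gamma = (3.2720 - 1) / (3.2720 + 1) = 0.5318352
RL = -20 * log10(0.5318352) = 5.484 dB

5.484 dB


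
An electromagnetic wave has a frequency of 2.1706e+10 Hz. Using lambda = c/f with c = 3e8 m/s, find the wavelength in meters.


lambda = c / f = 3.0000e+08 / 2.1706e+10 = 0.01382 m

0.01382 m


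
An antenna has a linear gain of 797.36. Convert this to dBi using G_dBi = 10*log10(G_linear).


G_dBi = 10 * log10(797.36) = 29.02 dBi

29.02 dBi


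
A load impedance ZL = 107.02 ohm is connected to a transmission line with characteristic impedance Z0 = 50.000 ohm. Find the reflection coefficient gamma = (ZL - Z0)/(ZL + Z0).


gamma = (107.02 - 50.000) / (107.02 + 50.000) = 0.3631

0.3631


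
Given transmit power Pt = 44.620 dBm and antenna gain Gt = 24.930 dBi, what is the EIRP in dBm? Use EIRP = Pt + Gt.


EIRP = Pt + Gt = 44.620 + 24.930 = 69.55 dBm

69.55 dBm


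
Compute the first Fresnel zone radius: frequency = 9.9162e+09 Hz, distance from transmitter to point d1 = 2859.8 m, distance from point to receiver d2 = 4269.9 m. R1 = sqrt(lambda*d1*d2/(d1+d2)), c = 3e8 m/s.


lambda = c / f = 3.0000e+08 / 9.9162e+09 = 0.03025352 m
R1 = sqrt(0.03025352 * 2859.8 * 4269.9 / (2859.8 + 4269.9)) = 7.198 m

7.198 m


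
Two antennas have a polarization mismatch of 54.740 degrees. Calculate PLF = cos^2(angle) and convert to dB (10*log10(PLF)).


PLF_linear = cos^2(54.740 deg) = 0.3332611
PLF_dB = 10 * log10(0.3332611) = -4.772 dB

-4.772 dB


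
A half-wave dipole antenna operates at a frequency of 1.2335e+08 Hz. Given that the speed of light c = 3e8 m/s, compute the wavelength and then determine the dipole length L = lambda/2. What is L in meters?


lambda = c / f = 3.0000e+08 / 1.2335e+08 = 2.432104 m
L = lambda / 2 = 2.432104 / 2 = 1.216 m

1.216 m


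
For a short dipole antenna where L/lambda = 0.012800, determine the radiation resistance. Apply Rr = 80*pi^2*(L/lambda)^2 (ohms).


Rr = 80 * pi^2 * (0.012800)^2 = 80 * 9.869604 * 1.638400e-04 = 0.1294 ohm

0.1294 ohm


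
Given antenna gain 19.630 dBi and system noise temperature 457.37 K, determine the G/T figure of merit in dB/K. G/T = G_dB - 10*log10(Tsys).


G/T = 19.630 - 10*log10(457.37) = 19.630 - 26.60268 = -6.973 dB/K

-6.973 dB/K


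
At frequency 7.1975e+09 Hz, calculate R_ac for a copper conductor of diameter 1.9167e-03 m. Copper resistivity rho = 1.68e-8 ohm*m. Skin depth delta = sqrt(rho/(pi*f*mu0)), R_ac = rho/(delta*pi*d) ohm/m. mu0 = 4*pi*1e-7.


delta = sqrt(1.68e-8 / (pi * 7.1975e+09 * 4*pi*1e-7)) = 7.689249e-07 m
R_ac = 1.68e-8 / (7.689249e-07 * pi * 1.9167e-03) = 3.628 ohm/m

3.628 ohm/m


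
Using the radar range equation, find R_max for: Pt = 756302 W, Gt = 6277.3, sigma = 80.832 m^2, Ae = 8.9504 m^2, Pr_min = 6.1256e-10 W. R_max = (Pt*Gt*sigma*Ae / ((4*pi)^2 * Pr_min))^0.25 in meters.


R^4 = 756302*6277.3*80.832*8.9504 / ((4*pi)^2 * 6.1256e-10) = 3.550795e+19
R_max = 3.550795e+19^0.25 = 77194 m

77194 m


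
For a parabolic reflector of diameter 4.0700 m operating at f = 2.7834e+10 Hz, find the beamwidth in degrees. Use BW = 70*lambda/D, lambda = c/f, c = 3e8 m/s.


lambda = c / f = 3.0000e+08 / 2.7834e+10 = 0.01077818 m
BW = 70 * 0.01077818 / 4.0700 = 0.1854 deg

0.1854 deg


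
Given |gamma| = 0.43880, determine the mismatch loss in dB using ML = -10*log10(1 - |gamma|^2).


ML = -10 * log10(1 - 0.43880^2) = -10 * log10(0.80745456) = 0.9288 dB

0.9288 dB


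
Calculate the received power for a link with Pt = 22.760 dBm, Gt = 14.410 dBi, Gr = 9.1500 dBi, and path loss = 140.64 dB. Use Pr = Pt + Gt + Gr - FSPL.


Pr = 22.760 + 14.410 + 9.1500 - 140.64 = -94.32 dBm

-94.32 dBm


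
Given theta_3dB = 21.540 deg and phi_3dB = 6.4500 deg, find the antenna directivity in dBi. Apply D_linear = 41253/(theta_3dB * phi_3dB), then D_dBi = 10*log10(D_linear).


D_linear = 41253 / (21.540 * 6.4500) = 296.9273
D_dBi = 10 * log10(296.9273) = 24.73 dBi

24.73 dBi


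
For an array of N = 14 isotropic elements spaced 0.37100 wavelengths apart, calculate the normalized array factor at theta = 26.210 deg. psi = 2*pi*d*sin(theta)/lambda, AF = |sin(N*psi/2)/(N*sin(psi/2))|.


psi = 2*pi*0.37100*sin(26.210 deg) = 1.029542 rad
AF = |sin(14*1.029542/2) / (14*sin(1.029542/2))| = 0.1157

0.1157


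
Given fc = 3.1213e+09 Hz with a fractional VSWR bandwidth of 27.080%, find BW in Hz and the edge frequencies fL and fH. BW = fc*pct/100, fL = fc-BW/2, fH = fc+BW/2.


BW = 3.1213e+09 * 27.080/100 = 8.452480e+08 Hz
fL = 3.1213e+09 - 8.452480e+08/2 = 2.699e+09 Hz
fH = 3.1213e+09 + 8.452480e+08/2 = 3.544e+09 Hz

BW=8.452e+08 Hz, fL=2.699e+09 Hz, fH=3.544e+09 Hz


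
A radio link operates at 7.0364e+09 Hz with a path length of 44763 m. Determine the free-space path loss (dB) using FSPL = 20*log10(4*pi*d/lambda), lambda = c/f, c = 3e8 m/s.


lambda = c / f = 3.0000e+08 / 7.0364e+09 = 0.04263544 m
FSPL = 20 * log10(4*pi*44763/0.04263544) = 142.4 dB

142.4 dB


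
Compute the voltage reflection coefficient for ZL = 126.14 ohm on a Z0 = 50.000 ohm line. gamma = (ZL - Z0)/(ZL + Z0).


gamma = (126.14 - 50.000) / (126.14 + 50.000) = 0.4323

0.4323


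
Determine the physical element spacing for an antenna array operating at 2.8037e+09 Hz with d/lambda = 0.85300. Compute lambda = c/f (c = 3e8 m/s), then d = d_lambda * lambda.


lambda = c / f = 3.0000e+08 / 2.8037e+09 = 0.1070015 m
d = 0.85300 * 0.1070015 = 0.09127 m

0.09127 m


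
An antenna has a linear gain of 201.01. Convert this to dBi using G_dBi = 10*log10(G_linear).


G_dBi = 10 * log10(201.01) = 23.03 dBi

23.03 dBi


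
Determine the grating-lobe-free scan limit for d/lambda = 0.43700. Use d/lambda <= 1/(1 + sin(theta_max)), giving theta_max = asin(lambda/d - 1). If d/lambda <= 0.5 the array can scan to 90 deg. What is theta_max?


lambda/d - 1 = 1/0.43700 - 1 = 1.288330 >= 1
d/lambda <= 0.5, so the array can scan to endfire without grating lobes: theta_max = 90 deg

90 deg


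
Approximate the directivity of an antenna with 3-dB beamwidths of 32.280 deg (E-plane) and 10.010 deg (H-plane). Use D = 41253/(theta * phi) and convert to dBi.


D_linear = 41253 / (32.280 * 10.010) = 127.6697
D_dBi = 10 * log10(127.6697) = 21.06 dBi

21.06 dBi


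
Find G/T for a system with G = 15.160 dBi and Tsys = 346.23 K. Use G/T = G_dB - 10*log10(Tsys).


G/T = 15.160 - 10*log10(346.23) = 15.160 - 25.39365 = -10.23 dB/K

-10.23 dB/K


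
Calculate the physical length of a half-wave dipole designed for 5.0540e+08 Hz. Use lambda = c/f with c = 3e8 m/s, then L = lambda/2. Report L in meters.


lambda = c / f = 3.0000e+08 / 5.0540e+08 = 0.5935892 m
L = lambda / 2 = 0.5935892 / 2 = 0.2968 m

0.2968 m


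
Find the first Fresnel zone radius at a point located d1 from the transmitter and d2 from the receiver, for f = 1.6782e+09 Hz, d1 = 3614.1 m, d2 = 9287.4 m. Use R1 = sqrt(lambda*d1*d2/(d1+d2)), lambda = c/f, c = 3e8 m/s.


lambda = c / f = 3.0000e+08 / 1.6782e+09 = 0.1787630 m
R1 = sqrt(0.1787630 * 3614.1 * 9287.4 / (3614.1 + 9287.4)) = 21.57 m

21.57 m


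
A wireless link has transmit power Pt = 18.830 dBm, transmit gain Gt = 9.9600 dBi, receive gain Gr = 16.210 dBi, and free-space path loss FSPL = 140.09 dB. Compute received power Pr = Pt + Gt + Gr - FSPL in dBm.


Pr = 18.830 + 9.9600 + 16.210 - 140.09 = -95.09 dBm

-95.09 dBm


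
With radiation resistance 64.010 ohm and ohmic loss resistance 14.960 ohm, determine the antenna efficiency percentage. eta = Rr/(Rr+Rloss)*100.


eta = 64.010 / (64.010 + 14.960) * 100 = 81.06%

81.06%
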